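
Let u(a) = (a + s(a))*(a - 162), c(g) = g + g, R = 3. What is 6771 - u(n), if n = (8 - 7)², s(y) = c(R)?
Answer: 7898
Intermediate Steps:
c(g) = 2*g
s(y) = 6 (s(y) = 2*3 = 6)
n = 1 (n = 1² = 1)
u(a) = (-162 + a)*(6 + a) (u(a) = (a + 6)*(a - 162) = (6 + a)*(-162 + a) = (-162 + a)*(6 + a))
6771 - u(n) = 6771 - (-972 + 1² - 156*1) = 6771 - (-972 + 1 - 156) = 6771 - 1*(-1127) = 6771 + 1127 = 7898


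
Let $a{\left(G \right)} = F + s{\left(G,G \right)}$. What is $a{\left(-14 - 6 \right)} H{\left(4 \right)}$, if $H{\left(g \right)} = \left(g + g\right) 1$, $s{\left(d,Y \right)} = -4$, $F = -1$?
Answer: $-40$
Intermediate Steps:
$a{\left(G \right)} = -5$ ($a{\left(G \right)} = -1 - 4 = -5$)
$H{\left(g \right)} = 2 g$ ($H{\left(g \right)} = 2 g 1 = 2 g$)
$a{\left(-14 - 6 \right)} H{\left(4 \right)} = - 5 \cdot 2 \cdot 4 = \left(-5\right) 8 = -40$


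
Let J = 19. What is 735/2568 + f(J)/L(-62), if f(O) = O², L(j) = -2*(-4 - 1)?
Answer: 155733/4280 ≈ 36.386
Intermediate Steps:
L(j) = 10 (L(j) = -2*(-5) = 10)
735/2568 + f(J)/L(-62) = 735/2568 + 19²/10 = 735*(1/2568) + 361*(⅒) = 245/856 + 361/10 = 155733/4280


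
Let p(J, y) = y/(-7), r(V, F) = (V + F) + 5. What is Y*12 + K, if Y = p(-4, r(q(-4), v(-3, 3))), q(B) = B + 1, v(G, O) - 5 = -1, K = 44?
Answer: 236/7 ≈ 33.714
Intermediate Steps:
v(G, O) = 4 (v(G, O) = 5 - 1 = 4)
q(B) = 1 + B
r(V, F) = 5 + F + V (r(V, F) = (F + V) + 5 = 5 + F + V)
p(J, y) = -y/7 (p(J, y) = y*(-⅐) = -y/7)
Y = -6/7 (Y = -(5 + 4 + (1 - 4))/7 = -(5 + 4 - 3)/7 = -⅐*6 = -6/7 ≈ -0.85714)
Y*12 + K = -6/7*12 + 44 = -72/7 + 44 = 236/7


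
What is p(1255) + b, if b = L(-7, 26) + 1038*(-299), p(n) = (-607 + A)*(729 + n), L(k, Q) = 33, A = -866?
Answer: -3232761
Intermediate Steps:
p(n) = -1073817 - 1473*n (p(n) = (-607 - 866)*(729 + n) = -1473*(729 + n) = -1073817 - 1473*n)
b = -310329 (b = 33 + 1038*(-299) = 33 - 310362 = -310329)
p(1255) + b = (-1073817 - 1473*1255) - 310329 = (-1073817 - 1848615) - 310329 = -2922432 - 310329 = -3232761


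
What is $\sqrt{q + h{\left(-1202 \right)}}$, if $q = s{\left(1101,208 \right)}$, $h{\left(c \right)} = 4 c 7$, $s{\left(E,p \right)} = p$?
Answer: $2 i \sqrt{8362} \approx 182.89 i$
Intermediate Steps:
$h{\left(c \right)} = 28 c$
$q = 208$
$\sqrt{q + h{\left(-1202 \right)}} = \sqrt{208 + 28 \left(-1202\right)} = \sqrt{208 - 33656} = \sqrt{-33448} = 2 i \sqrt{8362}$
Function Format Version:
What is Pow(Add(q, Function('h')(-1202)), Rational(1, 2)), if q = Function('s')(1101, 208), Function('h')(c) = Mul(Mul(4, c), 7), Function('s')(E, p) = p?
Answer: Mul(2, I, Pow(8362, Rational(1, 2))) ≈ Mul(182.89, I)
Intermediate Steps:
Function('h')(c) = Mul(28, c)
q = 208
Pow(Add(q, Function('h')(-1202)), Rational(1, 2)) = Pow(Add(208, Mul(28, -1202)), Rational(1, 2)) = Pow(Add(208, -33656), Rational(1, 2)) = Pow(-33448, Rational(1, 2)) = Mul(2, I, Pow(8362, Rational(1, 2)))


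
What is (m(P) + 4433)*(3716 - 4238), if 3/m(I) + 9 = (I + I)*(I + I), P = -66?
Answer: -1492546828/645 ≈ -2.3140e+6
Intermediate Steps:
m(I) = 3/(-9 + 4*I²) (m(I) = 3/(-9 + (I + I)*(I + I)) = 3/(-9 + (2*I)*(2*I)) = 3/(-9 + 4*I²))
(m(P) + 4433)*(3716 - 4238) = (3/(-9 + 4*(-66)²) + 4433)*(3716 - 4238) = (3/(-9 + 4*4356) + 4433)*(-522) = (3/(-9 + 17424) + 4433)*(-522) = (3/17415 + 4433)*(-522) = (3*(1/17415) + 4433)*(-522) = (1/5805 + 4433)*(-522) = (25733566/5805)*(-522) = -1492546828/645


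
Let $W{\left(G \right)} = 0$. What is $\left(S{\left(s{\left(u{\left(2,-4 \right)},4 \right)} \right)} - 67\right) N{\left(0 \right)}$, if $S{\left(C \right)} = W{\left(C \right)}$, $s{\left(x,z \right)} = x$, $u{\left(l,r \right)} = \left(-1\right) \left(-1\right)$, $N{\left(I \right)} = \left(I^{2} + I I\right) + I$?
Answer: $0$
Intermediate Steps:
$N{\left(I \right)} = I + 2 I^{2}$ ($N{\left(I \right)} = \left(I^{2} + I^{2}\right) + I = 2 I^{2} + I = I + 2 I^{2}$)
$u{\left(l,r \right)} = 1$
$S{\left(C \right)} = 0$
$\left(S{\left(s{\left(u{\left(2,-4 \right)},4 \right)} \right)} - 67\right) N{\left(0 \right)} = \left(0 - 67\right) 0 \left(1 + 2 \cdot 0\right) = - 67 \cdot 0 \left(1 + 0\right) = - 67 \cdot 0 \cdot 1 = \left(-67\right) 0 = 0$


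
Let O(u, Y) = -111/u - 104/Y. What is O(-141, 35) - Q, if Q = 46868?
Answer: -77101453/1645 ≈ -46870.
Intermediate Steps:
O(-141, 35) - Q = (-111/(-141) - 104/35) - 1*46868 = (-111*(-1/141) - 104*1/35) - 46868 = (37/47 - 104/35) - 46868 = -3593/1645 - 46868 = -77101453/1645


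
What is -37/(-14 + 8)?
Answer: 37/6 ≈ 6.1667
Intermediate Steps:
-37/(-14 + 8) = -37/(-6) = -⅙*(-37) = 37/6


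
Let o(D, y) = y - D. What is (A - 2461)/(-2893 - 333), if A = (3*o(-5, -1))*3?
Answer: 2425/3226 ≈ 0.75171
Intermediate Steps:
A = 36 (A = (3*(-1 - 1*(-5)))*3 = (3*(-1 + 5))*3 = (3*4)*3 = 12*3 = 36)
(A - 2461)/(-2893 - 333) = (36 - 2461)/(-2893 - 333) = -2425/(-3226) = -2425*(-1/3226) = 2425/3226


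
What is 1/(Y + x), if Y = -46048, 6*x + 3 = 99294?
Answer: -2/58999 ≈ -3.3899e-5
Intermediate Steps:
x = 33097/2 (x = -½ + (⅙)*99294 = -½ + 16549 = 33097/2 ≈ 16549.)
1/(Y + x) = 1/(-46048 + 33097/2) = 1/(-58999/2) = -2/58999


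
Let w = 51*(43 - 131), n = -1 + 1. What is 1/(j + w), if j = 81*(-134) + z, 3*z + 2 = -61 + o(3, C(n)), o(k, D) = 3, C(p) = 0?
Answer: -1/15362 ≈ -6.5096e-5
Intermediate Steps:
n = 0
z = -20 (z = -⅔ + (-61 + 3)/3 = -⅔ + (⅓)*(-58) = -⅔ - 58/3 = -20)
w = -4488 (w = 51*(-88) = -4488)
j = -10874 (j = 81*(-134) - 20 = -10854 - 20 = -10874)
1/(j + w) = 1/(-10874 - 4488) = 1/(-15362) = -1/15362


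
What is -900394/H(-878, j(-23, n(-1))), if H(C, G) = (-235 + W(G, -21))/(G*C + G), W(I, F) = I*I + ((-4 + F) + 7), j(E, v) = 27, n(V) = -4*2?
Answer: 10660214763/238 ≈ 4.4791e+7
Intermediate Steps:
n(V) = -8
W(I, F) = 3 + F + I**2 (W(I, F) = I**2 + (3 + F) = 3 + F + I**2)
H(C, G) = (-253 + G**2)/(G + C*G) (H(C, G) = (-235 + (3 - 21 + G**2))/(G*C + G) = (-235 + (-18 + G**2))/(C*G + G) = (-253 + G**2)/(G + C*G))
-900394/H(-878, j(-23, n(-1))) = -900394*27*(1 - 878)/(-253 + 27**2) = -900394*(-23679/(-253 + 729)) = -900394/((1/27)*(-1/877)*476) = -900394/(-476/23679) = -900394*(-23679/476) = 10660214763/238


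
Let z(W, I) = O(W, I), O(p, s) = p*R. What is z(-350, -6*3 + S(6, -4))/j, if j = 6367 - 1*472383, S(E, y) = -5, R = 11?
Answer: 1925/233008 ≈ 0.0082615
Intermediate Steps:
O(p, s) = 11*p (O(p, s) = p*11 = 11*p)
z(W, I) = 11*W
j = -466016 (j = 6367 - 472383 = -466016)
z(-350, -6*3 + S(6, -4))/j = (11*(-350))/(-466016) = -3850*(-1/466016) = 1925/233008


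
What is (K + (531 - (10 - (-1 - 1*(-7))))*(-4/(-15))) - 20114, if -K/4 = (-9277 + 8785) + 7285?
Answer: -707182/15 ≈ -47145.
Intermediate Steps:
K = -27172 (K = -4*((-9277 + 8785) + 7285) = -4*(-492 + 7285) = -4*6793 = -27172)
(K + (531 - (10 - (-1 - 1*(-7))))*(-4/(-15))) - 20114 = (-27172 + (531 - (10 - (-1 - 1*(-7))))*(-4/(-15))) - 20114 = (-27172 + (531 - (10 - (-1 + 7)))*(-4*(-1/15))) - 20114 = (-27172 + (531 - (10 - 1*6))*(4/15)) - 20114 = (-27172 + (531 - (10 - 6))*(4/15)) - 20114 = (-27172 + (531 - 1*4)*(4/15)) - 20114 = (-27172 + (531 - 4)*(4/15)) - 20114 = (-27172 + 527*(4/15)) - 20114 = (-27172 + 2108/15) - 20114 = -405472/15 - 20114 = -707182/15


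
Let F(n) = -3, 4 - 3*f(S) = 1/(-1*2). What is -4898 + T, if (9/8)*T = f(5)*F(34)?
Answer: -4902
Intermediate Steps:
f(S) = 3/2 (f(S) = 4/3 - 1/(3*((-1*2))) = 4/3 - ⅓/(-2) = 4/3 - ⅓*(-½) = 4/3 + ⅙ = 3/2)
T = -4 (T = 8*((3/2)*(-3))/9 = (8/9)*(-9/2) = -4)
-4898 + T = -4898 - 4 = -4902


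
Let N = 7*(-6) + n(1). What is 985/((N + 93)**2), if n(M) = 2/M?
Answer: 985/2809 ≈ 0.35066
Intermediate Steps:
N = -40 (N = 7*(-6) + 2/1 = -42 + 2*1 = -42 + 2 = -40)
985/((N + 93)**2) = 985/((-40 + 93)**2) = 985/(53**2) = 985/2809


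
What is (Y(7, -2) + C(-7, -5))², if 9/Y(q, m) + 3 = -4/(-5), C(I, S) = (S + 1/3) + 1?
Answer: 65536/1089 ≈ 60.180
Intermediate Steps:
C(I, S) = 4/3 + S (C(I, S) = (S + ⅓) + 1 = (⅓ + S) + 1 = 4/3 + S)
Y(q, m) = -45/11 (Y(q, m) = 9/(-3 - 4/(-5)) = 9/(-3 - 4*(-⅕)) = 9/(-3 + ⅘) = 9/(-11/5) = 9*(-5/11) = -45/11)
(Y(7, -2) + C(-7, -5))² = (-45/11 + (4/3 - 5))² = (-45/11 - 11/3)² = (-256/33)² = 65536/1089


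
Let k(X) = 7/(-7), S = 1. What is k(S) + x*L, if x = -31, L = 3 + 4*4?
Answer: -590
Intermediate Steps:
k(X) = -1 (k(X) = 7*(-⅐) = -1)
L = 19 (L = 3 + 16 = 19)
k(S) + x*L = -1 - 31*19 = -1 - 589 = -590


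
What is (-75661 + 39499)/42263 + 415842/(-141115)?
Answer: -1744440852/458764865 ≈ -3.8025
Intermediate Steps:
(-75661 + 39499)/42263 + 415842/(-141115) = -36162*1/42263 + 415842*(-1/141115) = -36162/42263 - 415842/141115 = -1744440852/458764865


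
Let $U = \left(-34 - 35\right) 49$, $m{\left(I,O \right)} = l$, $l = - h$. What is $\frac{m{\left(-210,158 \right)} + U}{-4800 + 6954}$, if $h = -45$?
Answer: $- \frac{556}{359} \approx -1.5487$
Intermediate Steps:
$l = 45$ ($l = \left(-1\right) \left(-45\right) = 45$)
$m{\left(I,O \right)} = 45$
$U = -3381$ ($U = \left(-69\right) 49 = -3381$)
$\frac{m{\left(-210,158 \right)} + U}{-4800 + 6954} = \frac{45 - 3381}{-4800 + 6954} = - \frac{3336}{2154} = \left(-3336\right) \frac{1}{2154} = - \frac{556}{359}$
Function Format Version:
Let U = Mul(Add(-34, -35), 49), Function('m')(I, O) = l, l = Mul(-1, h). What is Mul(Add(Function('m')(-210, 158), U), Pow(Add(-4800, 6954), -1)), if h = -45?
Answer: Rational(-556, 359) ≈ -1.5487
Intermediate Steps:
l = 45 (l = Mul(-1, -45) = 45)
Function('m')(I, O) = 45
U = -3381 (U = Mul(-69, 49) = -3381)
Mul(Add(Function('m')(-210, 158), U), Pow(Add(-4800, 6954), -1)) = Mul(Add(45, -3381), Pow(Add(-4800, 6954), -1)) = Mul(-3336, Pow(2154, -1)) = Mul(-3336, Rational(1, 2154)) = Rational(-556, 359)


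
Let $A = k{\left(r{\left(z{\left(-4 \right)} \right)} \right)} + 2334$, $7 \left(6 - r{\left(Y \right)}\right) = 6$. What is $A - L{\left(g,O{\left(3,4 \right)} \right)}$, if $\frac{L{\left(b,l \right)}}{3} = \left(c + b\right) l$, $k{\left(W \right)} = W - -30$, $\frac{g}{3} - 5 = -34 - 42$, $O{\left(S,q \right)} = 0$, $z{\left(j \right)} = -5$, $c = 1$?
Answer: $\frac{16584}{7} \approx 2369.1$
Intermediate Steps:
$g = -213$ ($g = 15 + 3 \left(-34 - 42\right) = 15 + 3 \left(-76\right) = 15 - 228 = -213$)
$r{\left(Y \right)} = \frac{36}{7}$ ($r{\left(Y \right)} = 6 - \frac{6}{7} = \frac{36}{7}$)
$k{\left(W \right)} = 30 + W$ ($k{\left(W \right)} = W + 30 = 30 + W$)
$L{\left(b,l \right)} = 3 l \left(1 + b\right)$ ($L{\left(b,l \right)} = 3 \left(1 + b\right) l = 3 l \left(1 + b\right)$)
$A = \frac{16584}{7}$ ($A = \left(30 + \frac{36}{7}\right) + 2334 = \frac{246}{7} + 2334 = \frac{16584}{7} \approx 2369.1$)
$A - L{\left(g,O{\left(3,4 \right)} \right)} = \frac{16584}{7} - 3 \cdot 0 \left(1 - 213\right) = \frac{16584}{7} - 3 \cdot 0 \left(-212\right) = \frac{16584}{7} - 0 = \frac{16584}{7} + 0 = \frac{16584}{7}$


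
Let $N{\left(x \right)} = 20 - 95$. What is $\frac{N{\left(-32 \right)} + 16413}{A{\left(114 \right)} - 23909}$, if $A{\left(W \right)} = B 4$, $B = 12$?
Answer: $- \frac{16338}{23861} \approx -0.68472$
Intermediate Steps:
$A{\left(W \right)} = 48$ ($A{\left(W \right)} = 12 \cdot 4 = 48$)
$N{\left(x \right)} = -75$
$\frac{N{\left(-32 \right)} + 16413}{A{\left(114 \right)} - 23909} = \frac{-75 + 16413}{48 - 23909} = \frac{16338}{-23861} = 16338 \left(- \frac{1}{23861}\right) = - \frac{16338}{23861}$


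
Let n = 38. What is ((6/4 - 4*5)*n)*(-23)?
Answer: 16169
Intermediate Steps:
((6/4 - 4*5)*n)*(-23) = ((6/4 - 4*5)*38)*(-23) = ((6*(¼) - 20)*38)*(-23) = ((3/2 - 20)*38)*(-23) = -37/2*38*(-23) = -703*(-23) = 16169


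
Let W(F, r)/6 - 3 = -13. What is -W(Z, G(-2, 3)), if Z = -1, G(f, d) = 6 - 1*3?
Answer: 60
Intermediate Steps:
G(f, d) = 3 (G(f, d) = 6 - 3 = 3)
W(F, r) = -60 (W(F, r) = 18 + 6*(-13) = 18 - 78 = -60)
-W(Z, G(-2, 3)) = -1*(-60) = 60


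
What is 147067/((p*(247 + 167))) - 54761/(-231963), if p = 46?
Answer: 11718990335/1472501124 ≈ 7.9586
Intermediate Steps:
147067/((p*(247 + 167))) - 54761/(-231963) = 147067/((46*(247 + 167))) - 54761/(-231963) = 147067/((46*414)) - 54761*(-1/231963) = 147067/19044 + 54761/231963 = 11718990335/1472501124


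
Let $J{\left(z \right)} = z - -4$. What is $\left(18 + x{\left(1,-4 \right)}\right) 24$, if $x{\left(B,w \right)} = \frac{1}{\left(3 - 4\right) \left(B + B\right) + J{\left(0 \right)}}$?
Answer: $444$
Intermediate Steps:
$J{\left(z \right)} = 4 + z$ ($J{\left(z \right)} = z + 4 = 4 + z$)
$x{\left(B,w \right)} = \frac{1}{4 - 2 B}$ ($x{\left(B,w \right)} = \frac{1}{\left(3 - 4\right) \left(B + B\right) + \left(4 + 0\right)} = \frac{1}{- 2 B + 4} = \frac{1}{4 - 2 B}$)
$\left(18 + x{\left(1,-4 \right)}\right) 24 = \left(18 - \frac{1}{-4 + 2 \cdot 1}\right) 24 = \left(18 - \frac{1}{-4 + 2}\right) 24 = \left(18 - \frac{1}{-2}\right) 24 = \left(18 - - \frac{1}{2}\right) 24 = \left(18 + \frac{1}{2}\right) 24 = \frac{37}{2} \cdot 24 = 444$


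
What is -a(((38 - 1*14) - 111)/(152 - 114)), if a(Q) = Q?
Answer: 87/38 ≈ 2.2895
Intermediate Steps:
-a(((38 - 1*14) - 111)/(152 - 114)) = -((38 - 1*14) - 111)/(152 - 114) = -((38 - 14) - 111)/38 = -(24 - 111)/38 = -(-87)/38 = -1*(-87/38) = 87/38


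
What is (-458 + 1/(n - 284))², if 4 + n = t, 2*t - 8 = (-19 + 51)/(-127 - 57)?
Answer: 8955624834025/42693156 ≈ 2.0977e+5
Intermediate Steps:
t = 90/23 (t = 4 + ((-19 + 51)/(-127 - 57))/2 = 4 + (32/(-184))/2 = 4 + (32*(-1/184))/2 = 4 + (½)*(-4/23) = 4 - 2/23 = 90/23 ≈ 3.9130)
n = -2/23 (n = -4 + 90/23 = -2/23 ≈ -0.086957)
(-458 + 1/(n - 284))² = (-458 + 1/(-2/23 - 284))² = (-458 + 1/(-6534/23))² = (-458 - 23/6534)² = (-2992595/6534)² = 8955624834025/42693156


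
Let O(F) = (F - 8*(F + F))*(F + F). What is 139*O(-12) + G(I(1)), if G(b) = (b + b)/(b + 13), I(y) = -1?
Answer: -3602881/6 ≈ -6.0048e+5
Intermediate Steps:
O(F) = -30*F² (O(F) = (F - 16*F)*(2*F) = (-15*F)*(2*F) = -30*F²)
G(b) = 2*b/(13 + b) (G(b) = (2*b)/(13 + b) = 2*b/(13 + b))
139*O(-12) + G(I(1)) = 139*(-30*(-12)²) + 2*(-1)/(13 - 1) = 139*(-30*144) + 2*(-1)/12 = 139*(-4320) + 2*(-1)*(1/12) = -600480 - ⅙ = -3602881/6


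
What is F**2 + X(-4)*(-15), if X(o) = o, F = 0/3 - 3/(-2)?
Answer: 249/4 ≈ 62.250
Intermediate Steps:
F = 3/2 (F = 0*(1/3) - 3*(-1/2) = 0 + 3/2 = 3/2 ≈ 1.5000)
F**2 + X(-4)*(-15) = (3/2)**2 - 4*(-15) = 9/4 + 60 = 249/4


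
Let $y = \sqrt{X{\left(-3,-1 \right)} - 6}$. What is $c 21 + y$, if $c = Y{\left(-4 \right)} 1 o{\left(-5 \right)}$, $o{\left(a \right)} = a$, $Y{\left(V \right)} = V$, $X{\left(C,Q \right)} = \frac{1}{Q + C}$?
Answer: $420 + \frac{5 i}{2} \approx 420.0 + 2.5 i$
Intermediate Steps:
$X{\left(C,Q \right)} = \frac{1}{C + Q}$
$c = 20$ ($c = \left(-4\right) 1 \left(-5\right) = \left(-4\right) \left(-5\right) = 20$)
$y = \frac{5 i}{2}$ ($y = \sqrt{\frac{1}{-3 - 1} - 6} = \sqrt{\frac{1}{-4} - 6} = \sqrt{- \frac{1}{4} - 6} = \sqrt{- \frac{25}{4}} = \frac{5 i}{2} \approx 2.5 i$)
$c 21 + y = 20 \cdot 21 + \frac{5 i}{2} = 420 + \frac{5 i}{2}$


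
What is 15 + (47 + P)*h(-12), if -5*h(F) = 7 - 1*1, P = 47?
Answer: -489/5 ≈ -97.800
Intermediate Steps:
h(F) = -6/5 (h(F) = -(7 - 1*1)/5 = -(7 - 1)/5 = -⅕*6 = -6/5)
15 + (47 + P)*h(-12) = 15 + (47 + 47)*(-6/5) = 15 + 94*(-6/5) = 15 - 564/5 = -489/5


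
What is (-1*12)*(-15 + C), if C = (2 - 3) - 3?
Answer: 228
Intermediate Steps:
C = -4 (C = -1 - 3 = -4)
(-1*12)*(-15 + C) = (-1*12)*(-15 - 4) = -12*(-19) = 228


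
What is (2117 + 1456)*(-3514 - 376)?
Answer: -13898970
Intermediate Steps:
(2117 + 1456)*(-3514 - 376) = 3573*(-3890) = -13898970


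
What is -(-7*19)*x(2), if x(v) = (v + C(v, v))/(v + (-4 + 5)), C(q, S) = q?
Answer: 532/3 ≈ 177.33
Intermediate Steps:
x(v) = 2*v/(1 + v) (x(v) = (v + v)/(v + (-4 + 5)) = (2*v)/(v + 1) = (2*v)/(1 + v) = 2*v/(1 + v))
-(-7*19)*x(2) = -(-7*19)*2*2/(1 + 2) = -(-133)*2*2/3 = -(-133)*2*2*(⅓) = -(-133)*4/3 = -1*(-532/3) = 532/3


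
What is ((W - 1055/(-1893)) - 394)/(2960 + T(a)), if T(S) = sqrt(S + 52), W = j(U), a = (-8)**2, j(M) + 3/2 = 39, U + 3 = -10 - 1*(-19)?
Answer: -498611630/4146372303 + 1347599*sqrt(29)/16585489212 ≈ -0.11981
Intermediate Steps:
U = 6 (U = -3 + (-10 - 1*(-19)) = -3 + (-10 + 19) = -3 + 9 = 6)
j(M) = 75/2 (j(M) = -3/2 + 39 = 75/2)
a = 64
W = 75/2 ≈ 37.500
T(S) = sqrt(52 + S)
((W - 1055/(-1893)) - 394)/(2960 + T(a)) = ((75/2 - 1055/(-1893)) - 394)/(2960 + sqrt(52 + 64)) = ((75/2 - 1055*(-1)/1893) - 394)/(2960 + sqrt(116)) = ((75/2 - 1*(-1055/1893)) - 394)/(2960 + 2*sqrt(29)) = ((75/2 + 1055/1893) - 394)/(2960 + 2*sqrt(29)) = (144085/3786 - 394)/(2960 + 2*sqrt(29)) = -1347599/(3786*(2960 + 2*sqrt(29)))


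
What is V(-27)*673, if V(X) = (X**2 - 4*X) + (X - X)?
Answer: 563301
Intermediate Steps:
V(X) = X**2 - 4*X (V(X) = (X**2 - 4*X) + 0 = X**2 - 4*X)
V(-27)*673 = -27*(-4 - 27)*673 = -27*(-31)*673 = 837*673 = 563301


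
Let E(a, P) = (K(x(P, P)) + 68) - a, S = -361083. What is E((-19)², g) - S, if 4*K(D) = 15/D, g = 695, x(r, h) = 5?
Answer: 1443163/4 ≈ 3.6079e+5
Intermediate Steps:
K(D) = 15/(4*D) (K(D) = (15/D)/4 = 15/(4*D))
E(a, P) = 275/4 - a (E(a, P) = ((15/4)/5 + 68) - a = ((15/4)*(⅕) + 68) - a = (¾ + 68) - a = 275/4 - a)
E((-19)², g) - S = (275/4 - 1*(-19)²) - 1*(-361083) = (275/4 - 1*361) + 361083 = (275/4 - 361) + 361083 = -1169/4 + 361083 = 1443163/4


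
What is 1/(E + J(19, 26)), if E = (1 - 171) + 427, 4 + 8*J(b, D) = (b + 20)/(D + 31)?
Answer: 152/39001 ≈ 0.0038973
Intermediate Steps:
J(b, D) = -½ + (20 + b)/(8*(31 + D)) (J(b, D) = -½ + ((b + 20)/(D + 31))/8 = -½ + ((20 + b)/(31 + D))/8 = -½ + (20 + b)/(8*(31 + D)))
E = 257 (E = -170 + 427 = 257)
1/(E + J(19, 26)) = 1/(257 + (-104 + 19 - 4*26)/(8*(31 + 26))) = 1/(257 + (⅛)*(-104 + 19 - 104)/57) = 1/(257 + (⅛)*(1/57)*(-189)) = 1/(257 - 63/152) = 1/(39001/152) = 152/39001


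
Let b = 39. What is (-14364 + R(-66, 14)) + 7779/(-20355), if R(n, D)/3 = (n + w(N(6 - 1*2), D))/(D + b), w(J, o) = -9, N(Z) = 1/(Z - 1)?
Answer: -5167030274/359605 ≈ -14369.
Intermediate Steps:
N(Z) = 1/(-1 + Z)
R(n, D) = 3*(-9 + n)/(39 + D) (R(n, D) = 3*((n - 9)/(D + 39)) = 3*((-9 + n)/(39 + D)) = 3*(-9 + n)/(39 + D))
(-14364 + R(-66, 14)) + 7779/(-20355) = (-14364 + 3*(-9 - 66)/(39 + 14)) + 7779/(-20355) = (-14364 + 3*(-75)/53) + 7779*(-1/20355) = (-14364 + 3*(1/53)*(-75)) - 2593/6785 = (-14364 - 225/53) - 2593/6785 = -761517/53 - 2593/6785 = -5167030274/359605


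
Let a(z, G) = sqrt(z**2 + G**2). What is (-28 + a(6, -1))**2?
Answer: (28 - sqrt(37))**2 ≈ 480.37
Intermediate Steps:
a(z, G) = sqrt(G**2 + z**2)
(-28 + a(6, -1))**2 = (-28 + sqrt((-1)**2 + 6**2))**2 = (-28 + sqrt(1 + 36))**2 = (-28 + sqrt(37))**2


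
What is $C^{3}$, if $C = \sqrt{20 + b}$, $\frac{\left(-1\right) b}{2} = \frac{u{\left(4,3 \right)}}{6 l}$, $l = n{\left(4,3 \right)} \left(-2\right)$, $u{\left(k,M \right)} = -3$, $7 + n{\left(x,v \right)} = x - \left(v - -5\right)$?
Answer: $\frac{9261 \sqrt{22}}{484} \approx 89.748$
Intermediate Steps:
$n{\left(x,v \right)} = -12 + x - v$ ($n{\left(x,v \right)} = -7 - \left(5 + v - x\right) = -12 + x - v$)
$l = 22$ ($l = \left(-12 + 4 - 3\right) \left(-2\right) = \left(-11\right) \left(-2\right) = 22$)
$b = \frac{1}{22}$ ($b = - 2 \left(- \frac{3}{6 \cdot 22}\right) = - 2 \left(- \frac{3}{132}\right) = - 2 \left(\left(-3\right) \frac{1}{132}\right) = \left(-2\right) \left(- \frac{1}{44}\right) = \frac{1}{22} \approx 0.045455$)
$C = \frac{21 \sqrt{22}}{22}$ ($C = \sqrt{20 + \frac{1}{22}} = \sqrt{\frac{441}{22}} = \frac{21 \sqrt{22}}{22} \approx 4.4772$)
$C^{3} = \left(\frac{21 \sqrt{22}}{22}\right)^{3} = \frac{9261 \sqrt{22}}{484}$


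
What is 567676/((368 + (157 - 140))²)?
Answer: 567676/148225 ≈ 3.8298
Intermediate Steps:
567676/((368 + (157 - 140))²) = 567676/((368 + 17)²) = 567676/(385²) = 567676/148225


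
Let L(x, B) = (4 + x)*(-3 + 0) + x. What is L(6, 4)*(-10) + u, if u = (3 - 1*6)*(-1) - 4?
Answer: 239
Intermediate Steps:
L(x, B) = -12 - 2*x (L(x, B) = (4 + x)*(-3) + x = (-12 - 3*x) + x = -12 - 2*x)
u = -1 (u = (3 - 6)*(-1) - 4 = -3*(-1) - 4 = 3 - 4 = -1)
L(6, 4)*(-10) + u = (-12 - 2*6)*(-10) - 1 = (-12 - 12)*(-10) - 1 = -24*(-10) - 1 = 240 - 1 = 239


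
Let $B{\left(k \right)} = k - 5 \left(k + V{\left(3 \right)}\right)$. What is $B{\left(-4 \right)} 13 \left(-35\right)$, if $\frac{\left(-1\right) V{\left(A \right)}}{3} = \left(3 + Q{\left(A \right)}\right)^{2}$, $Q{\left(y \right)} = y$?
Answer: $-252980$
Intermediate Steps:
$V{\left(A \right)} = - 3 \left(3 + A\right)^{2}$
$B{\left(k \right)} = 540 - 4 k$ ($B{\left(k \right)} = k - 5 \left(k - 3 \left(3 + 3\right)^{2}\right) = k - 5 \left(k - 3 \cdot 6^{2}\right) = k - 5 \left(k - 108\right) = k - 5 \left(-108 + k\right) = k - \left(-540 + 5 k\right) = 540 - 4 k$)
$B{\left(-4 \right)} 13 \left(-35\right) = \left(540 - -16\right) 13 \left(-35\right) = \left(540 + 16\right) 13 \left(-35\right) = 556 \cdot 13 \left(-35\right) = 7228 \left(-35\right) = -252980$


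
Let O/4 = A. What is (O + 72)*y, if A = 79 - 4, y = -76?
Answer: -28272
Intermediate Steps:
A = 75
O = 300 (O = 4*75 = 300)
(O + 72)*y = (300 + 72)*(-76) = 372*(-76) = -28272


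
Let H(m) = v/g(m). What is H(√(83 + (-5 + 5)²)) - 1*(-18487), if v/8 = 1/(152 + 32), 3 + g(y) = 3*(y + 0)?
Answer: 104599447/5658 + √83/5658 ≈ 18487.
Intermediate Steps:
g(y) = -3 + 3*y (g(y) = -3 + 3*(y + 0) = -3 + 3*y)
v = 1/23 (v = 8/(152 + 32) = 8/184 = 8*(1/184) = 1/23 ≈ 0.043478)
H(m) = 1/(23*(-3 + 3*m))
H(√(83 + (-5 + 5)²)) - 1*(-18487) = 1/(69*(-1 + √(83 + (-5 + 5)²))) - 1*(-18487) = 1/(69*(-1 + √(83 + 0²))) + 18487 = 1/(69*(-1 + √(83 + 0))) + 18487 = 1/(69*(-1 + √83)) + 18487 = 18487 + 1/(69*(-1 + √83))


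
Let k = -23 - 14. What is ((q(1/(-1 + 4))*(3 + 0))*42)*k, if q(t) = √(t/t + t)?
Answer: -3108*√3 ≈ -5383.2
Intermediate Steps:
k = -37
q(t) = √(1 + t)
((q(1/(-1 + 4))*(3 + 0))*42)*k = ((√(1 + 1/(-1 + 4))*(3 + 0))*42)*(-37) = ((√(1 + 1/3)*3)*42)*(-37) = ((√(1 + ⅓)*3)*42)*(-37) = ((√(4/3)*3)*42)*(-37) = (((2*√3/3)*3)*42)*(-37) = ((2*√3)*42)*(-37) = (84*√3)*(-37) = -3108*√3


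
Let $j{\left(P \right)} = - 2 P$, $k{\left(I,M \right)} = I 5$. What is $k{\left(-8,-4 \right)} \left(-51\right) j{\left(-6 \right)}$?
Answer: $24480$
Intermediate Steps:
$k{\left(I,M \right)} = 5 I$
$k{\left(-8,-4 \right)} \left(-51\right) j{\left(-6 \right)} = 5 \left(-8\right) \left(-51\right) \left(\left(-2\right) \left(-6\right)\right) = \left(-40\right) \left(-51\right) 12 = 2040 \cdot 12 = 24480$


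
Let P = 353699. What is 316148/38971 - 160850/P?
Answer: 105552746102/13784003729 ≈ 7.6576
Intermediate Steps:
316148/38971 - 160850/P = 316148/38971 - 160850/353699 = 105552746102/13784003729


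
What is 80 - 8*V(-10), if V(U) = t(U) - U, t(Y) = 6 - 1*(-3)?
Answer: -72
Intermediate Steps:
t(Y) = 9 (t(Y) = 6 + 3 = 9)
V(U) = 9 - U
80 - 8*V(-10) = 80 - 8*(9 - 1*(-10)) = 80 - 8*(9 + 10) = 80 - 8*19 = 80 - 152 = -72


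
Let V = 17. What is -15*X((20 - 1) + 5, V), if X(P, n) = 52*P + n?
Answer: -18975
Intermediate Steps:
X(P, n) = n + 52*P
-15*X((20 - 1) + 5, V) = -15*(17 + 52*((20 - 1) + 5)) = -15*(17 + 52*(19 + 5)) = -15*(17 + 52*24) = -15*(17 + 1248) = -15*1265 = -18975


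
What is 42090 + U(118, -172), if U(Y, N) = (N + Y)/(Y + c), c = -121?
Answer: 42108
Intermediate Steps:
U(Y, N) = (N + Y)/(-121 + Y) (U(Y, N) = (N + Y)/(Y - 121) = (N + Y)/(-121 + Y))
42090 + U(118, -172) = 42090 + (-172 + 118)/(-121 + 118) = 42090 - 54/(-3) = 42090 - ⅓*(-54) = 42090 + 18 = 42108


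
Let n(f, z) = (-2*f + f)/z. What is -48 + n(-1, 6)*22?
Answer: -133/3 ≈ -44.333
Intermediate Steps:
n(f, z) = -f/z (n(f, z) = (-f)/z = -f/z)
-48 + n(-1, 6)*22 = -48 - 1*(-1)/6*22 = -48 - 1*(-1)*⅙*22 = -48 + (⅙)*22 = -48 + 11/3 = -133/3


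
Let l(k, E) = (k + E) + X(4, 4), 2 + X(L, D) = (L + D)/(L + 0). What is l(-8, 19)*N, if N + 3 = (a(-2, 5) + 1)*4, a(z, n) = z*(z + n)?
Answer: -253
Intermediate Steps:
a(z, n) = z*(n + z)
X(L, D) = -2 + (D + L)/L (X(L, D) = -2 + (L + D)/(L + 0) = -2 + (D + L)/L)
l(k, E) = E + k (l(k, E) = (k + E) + (4 - 1*4)/4 = (E + k) + (4 - 4)/4 = (E + k) + (1/4)*0 = (E + k) + 0 = E + k)
N = -23 (N = -3 + (-2*(5 - 2) + 1)*4 = -3 + (-2*3 + 1)*4 = -3 + (-6 + 1)*4 = -3 - 5*4 = -3 - 20 = -23)
l(-8, 19)*N = (19 - 8)*(-23) = 11*(-23) = -253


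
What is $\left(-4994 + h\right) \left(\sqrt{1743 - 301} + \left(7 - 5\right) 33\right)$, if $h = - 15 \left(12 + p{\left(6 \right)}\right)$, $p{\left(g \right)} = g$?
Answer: $-347424 - 5264 \sqrt{1442} \approx -5.4732 \cdot 10^{5}$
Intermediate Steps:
$h = -270$ ($h = - 15 \left(12 + 6\right) = \left(-15\right) 18 = -270$)
$\left(-4994 + h\right) \left(\sqrt{1743 - 301} + \left(7 - 5\right) 33\right) = \left(-4994 - 270\right) \left(\sqrt{1743 - 301} + \left(7 - 5\right) 33\right) = - 5264 \left(\sqrt{1442} + 2 \cdot 33\right) = - 5264 \left(\sqrt{1442} + 66\right) = - 5264 \left(66 + \sqrt{1442}\right) = -347424 - 5264 \sqrt{1442}$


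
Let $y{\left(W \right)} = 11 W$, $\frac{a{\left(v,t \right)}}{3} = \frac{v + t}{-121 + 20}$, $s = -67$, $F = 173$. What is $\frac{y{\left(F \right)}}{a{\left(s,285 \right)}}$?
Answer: $- \frac{192203}{654} \approx -293.89$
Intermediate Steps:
$a{\left(v,t \right)} = - \frac{3 t}{101} - \frac{3 v}{101}$ ($a{\left(v,t \right)} = 3 \frac{v + t}{-121 + 20} = 3 \frac{t + v}{-101} = 3 \left(t + v\right) \left(- \frac{1}{101}\right) = 3 \left(- \frac{t}{101} - \frac{v}{101}\right) = - \frac{3 t}{101} - \frac{3 v}{101}$)
$\frac{y{\left(F \right)}}{a{\left(s,285 \right)}} = \frac{11 \cdot 173}{\left(- \frac{3}{101}\right) 285 - - \frac{201}{101}} = \frac{1903}{- \frac{855}{101} + \frac{201}{101}} = \frac{1903}{- \frac{654}{101}} = 1903 \left(- \frac{101}{654}\right) = - \frac{192203}{654}$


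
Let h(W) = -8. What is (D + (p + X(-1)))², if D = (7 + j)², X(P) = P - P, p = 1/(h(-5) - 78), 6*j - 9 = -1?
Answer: 2888095081/599076 ≈ 4820.9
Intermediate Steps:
j = 4/3 (j = 3/2 + (⅙)*(-1) = 3/2 - ⅙ = 4/3 ≈ 1.3333)
p = -1/86 (p = 1/(-8 - 78) = 1/(-86) = -1/86 ≈ -0.011628)
X(P) = 0
D = 625/9 (D = (7 + 4/3)² = (25/3)² = 625/9 ≈ 69.444)
(D + (p + X(-1)))² = (625/9 + (-1/86 + 0))² = (625/9 - 1/86)² = (53741/774)² = 2888095081/599076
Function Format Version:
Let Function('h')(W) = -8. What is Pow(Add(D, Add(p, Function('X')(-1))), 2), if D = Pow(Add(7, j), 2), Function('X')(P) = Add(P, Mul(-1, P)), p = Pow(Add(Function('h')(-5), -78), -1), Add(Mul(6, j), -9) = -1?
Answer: Rational(2888095081, 599076) ≈ 4820.9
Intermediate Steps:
j = Rational(4, 3) (j = Add(Rational(3, 2), Mul(Rational(1, 6), -1)) = Add(Rational(3, 2), Rational(-1, 6)) = Rational(4, 3) ≈ 1.3333)
p = Rational(-1, 86) (p = Pow(Add(-8, -78), -1) = Pow(-86, -1) = Rational(-1, 86) ≈ -0.011628)
Function('X')(P) = 0
D = Rational(625, 9) (D = Pow(Add(7, Rational(4, 3)), 2) = Pow(Rational(25, 3), 2) = Rational(625, 9) ≈ 69.444)
Pow(Add(D, Add(p, Function('X')(-1))), 2) = Pow(Add(Rational(625, 9), Add(Rational(-1, 86), 0)), 2) = Pow(Add(Rational(625, 9), Rational(-1, 86)), 2) = Pow(Rational(53741, 774), 2) = Rational(2888095081, 599076)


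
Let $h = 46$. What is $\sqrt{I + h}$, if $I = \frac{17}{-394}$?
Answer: $\frac{\sqrt{7134158}}{394} \approx 6.7792$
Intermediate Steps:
$I = - \frac{17}{394}$ ($I = 17 \left(- \frac{1}{394}\right) = - \frac{17}{394} \approx -0.043147$)
$\sqrt{I + h} = \sqrt{- \frac{17}{394} + 46} = \sqrt{\frac{18107}{394}} = \frac{\sqrt{7134158}}{394}$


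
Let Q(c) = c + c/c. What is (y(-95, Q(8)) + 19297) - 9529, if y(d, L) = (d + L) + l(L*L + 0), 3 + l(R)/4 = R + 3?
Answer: 10006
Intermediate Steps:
Q(c) = 1 + c (Q(c) = c + 1 = 1 + c)
l(R) = 4*R (l(R) = -12 + 4*(R + 3) = -12 + 4*(3 + R) = -12 + (12 + 4*R) = 4*R)
y(d, L) = L + d + 4*L² (y(d, L) = (d + L) + 4*(L*L + 0) = (L + d) + 4*(L² + 0) = (L + d) + 4*L² = L + d + 4*L²)
(y(-95, Q(8)) + 19297) - 9529 = (((1 + 8) - 95 + 4*(1 + 8)²) + 19297) - 9529 = ((9 - 95 + 4*9²) + 19297) - 9529 = ((9 - 95 + 4*81) + 19297) - 9529 = ((9 - 95 + 324) + 19297) - 9529 = (238 + 19297) - 9529 = 19535 - 9529 = 10006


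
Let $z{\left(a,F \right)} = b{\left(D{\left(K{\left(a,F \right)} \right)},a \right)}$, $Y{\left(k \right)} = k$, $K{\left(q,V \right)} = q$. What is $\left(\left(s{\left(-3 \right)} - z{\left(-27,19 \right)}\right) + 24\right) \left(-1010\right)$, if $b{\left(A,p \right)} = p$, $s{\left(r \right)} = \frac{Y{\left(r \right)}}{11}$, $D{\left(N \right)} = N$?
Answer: $- \frac{563580}{11} \approx -51235.0$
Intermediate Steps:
$s{\left(r \right)} = \frac{r}{11}$
$z{\left(a,F \right)} = a$
$\left(\left(s{\left(-3 \right)} - z{\left(-27,19 \right)}\right) + 24\right) \left(-1010\right) = \left(\left(\frac{1}{11} \left(-3\right) - -27\right) + 24\right) \left(-1010\right) = \left(\left(- \frac{3}{11} + 27\right) + 24\right) \left(-1010\right) = \left(\frac{294}{11} + 24\right) \left(-1010\right) = \frac{558}{11} \left(-1010\right) = - \frac{563580}{11}$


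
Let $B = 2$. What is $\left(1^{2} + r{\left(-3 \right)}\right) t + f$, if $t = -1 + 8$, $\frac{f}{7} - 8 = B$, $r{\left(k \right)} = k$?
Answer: $56$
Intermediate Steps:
$f = 70$ ($f = 56 + 7 \cdot 2 = 56 + 14 = 70$)
$t = 7$
$\left(1^{2} + r{\left(-3 \right)}\right) t + f = \left(1^{2} - 3\right) 7 + 70 = \left(1 - 3\right) 7 + 70 = \left(-2\right) 7 + 70 = -14 + 70 = 56$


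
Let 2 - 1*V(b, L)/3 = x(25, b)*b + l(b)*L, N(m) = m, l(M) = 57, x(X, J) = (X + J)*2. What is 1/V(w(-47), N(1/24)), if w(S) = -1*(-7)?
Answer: -8/10761 ≈ -0.00074343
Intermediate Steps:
x(X, J) = 2*J + 2*X (x(X, J) = (J + X)*2 = 2*J + 2*X)
w(S) = 7
V(b, L) = 6 - 171*L - 3*b*(50 + 2*b) (V(b, L) = 6 - 3*((2*b + 2*25)*b + 57*L) = 6 - 3*((2*b + 50)*b + 57*L) = 6 - 3*((50 + 2*b)*b + 57*L) = 6 - 3*(b*(50 + 2*b) + 57*L) = 6 - 3*(57*L + b*(50 + 2*b)) = 6 + (-171*L - 3*b*(50 + 2*b)) = 6 - 171*L - 3*b*(50 + 2*b))
1/V(w(-47), N(1/24)) = 1/(6 - 171/24 - 6*7*(25 + 7)) = 1/(6 - 171*1/24 - 6*7*32) = 1/(6 - 57/8 - 1344) = 1/(-10761/8) = -8/10761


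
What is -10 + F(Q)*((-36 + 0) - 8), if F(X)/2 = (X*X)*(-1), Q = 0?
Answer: -10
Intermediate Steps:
F(X) = -2*X² (F(X) = 2*((X*X)*(-1)) = 2*(X²*(-1)) = 2*(-X²) = -2*X²)
-10 + F(Q)*((-36 + 0) - 8) = -10 + (-2*0²)*((-36 + 0) - 8) = -10 + (-2*0)*(-36 - 8) = -10 + 0*(-44) = -10 + 0 = -10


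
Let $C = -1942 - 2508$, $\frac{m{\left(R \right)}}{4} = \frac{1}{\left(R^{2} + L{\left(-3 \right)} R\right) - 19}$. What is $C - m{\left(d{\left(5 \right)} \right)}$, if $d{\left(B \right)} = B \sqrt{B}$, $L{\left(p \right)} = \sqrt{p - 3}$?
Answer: $\frac{2 \left(- 11125 \sqrt{30} + 235852 i\right)}{- 106 i + 5 \sqrt{30}} \approx -4450.0 + 0.0091395 i$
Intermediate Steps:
$L{\left(p \right)} = \sqrt{-3 + p}$
$d{\left(B \right)} = B^{\frac{3}{2}}$
$m{\left(R \right)} = \frac{4}{-19 + R^{2} + i R \sqrt{6}}$ ($m{\left(R \right)} = \frac{4}{\left(R^{2} + \sqrt{-3 - 3} R\right) - 19} = \frac{4}{\left(R^{2} + \sqrt{-6} R\right) - 19} = \frac{4}{\left(R^{2} + i \sqrt{6} R\right) - 19} = \frac{4}{\left(R^{2} + i R \sqrt{6}\right) - 19} = \frac{4}{-19 + R^{2} + i R \sqrt{6}}$)
$C = -4450$ ($C = -1942 - 2508 = -4450$)
$C - m{\left(d{\left(5 \right)} \right)} = -4450 - \frac{4}{-19 + \left(5^{\frac{3}{2}}\right)^{2} + i 5^{\frac{3}{2}} \sqrt{6}} = -4450 - \frac{4}{-19 + \left(5 \sqrt{5}\right)^{2} + i 5 \sqrt{5} \sqrt{6}} = -4450 - \frac{4}{-19 + 125 + 5 i \sqrt{30}} = -4450 - \frac{4}{106 + 5 i \sqrt{30}}$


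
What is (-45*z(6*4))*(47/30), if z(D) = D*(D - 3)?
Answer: -35532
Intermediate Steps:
z(D) = D*(-3 + D)
(-45*z(6*4))*(47/30) = (-45*6*4*(-3 + 6*4))*(47/30) = (-1080*(-3 + 24))*(47*(1/30)) = -1080*21*(47/30) = -45*504*(47/30) = -22680*47/30 = -35532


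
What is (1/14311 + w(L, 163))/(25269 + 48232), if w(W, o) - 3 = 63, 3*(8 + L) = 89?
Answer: 944527/1051872811 ≈ 0.00089795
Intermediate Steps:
L = 65/3 (L = -8 + (⅓)*89 = -8 + 89/3 = 65/3 ≈ 21.667)
w(W, o) = 66 (w(W, o) = 3 + 63 = 66)
(1/14311 + w(L, 163))/(25269 + 48232) = (1/14311 + 66)/(25269 + 48232) = (1/14311 + 66)/73501 = (944527/14311)*(1/73501) = 944527/1051872811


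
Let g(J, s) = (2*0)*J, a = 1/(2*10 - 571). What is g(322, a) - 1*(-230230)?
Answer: 230230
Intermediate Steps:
a = -1/551 (a = 1/(20 - 571) = 1/(-551) = -1/551 ≈ -0.0018149)
g(J, s) = 0 (g(J, s) = 0*J = 0)
g(322, a) - 1*(-230230) = 0 - 1*(-230230) = 0 + 230230 = 230230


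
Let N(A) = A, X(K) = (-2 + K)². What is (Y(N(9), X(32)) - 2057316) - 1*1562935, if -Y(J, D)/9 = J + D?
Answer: -3628432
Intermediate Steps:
Y(J, D) = -9*D - 9*J (Y(J, D) = -9*(J + D) = -9*(D + J) = -9*D - 9*J)
(Y(N(9), X(32)) - 2057316) - 1*1562935 = ((-9*(-2 + 32)² - 9*9) - 2057316) - 1*1562935 = ((-9*30² - 81) - 2057316) - 1562935 = ((-9*900 - 81) - 2057316) - 1562935 = ((-8100 - 81) - 2057316) - 1562935 = (-8181 - 2057316) - 1562935 = -2065497 - 1562935 = -3628432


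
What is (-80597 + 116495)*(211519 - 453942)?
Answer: -8702500854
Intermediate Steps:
(-80597 + 116495)*(211519 - 453942) = 35898*(-242423) = -8702500854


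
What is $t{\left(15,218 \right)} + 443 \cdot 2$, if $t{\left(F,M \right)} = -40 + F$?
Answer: $861$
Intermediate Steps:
$t{\left(15,218 \right)} + 443 \cdot 2 = \left(-40 + 15\right) + 443 \cdot 2 = -25 + 886 = 861$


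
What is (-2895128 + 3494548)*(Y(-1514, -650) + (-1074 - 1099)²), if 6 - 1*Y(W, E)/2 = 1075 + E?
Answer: 2829916367220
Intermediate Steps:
Y(W, E) = -2138 - 2*E (Y(W, E) = 12 - 2*(1075 + E) = 12 + (-2150 - 2*E) = -2138 - 2*E)
(-2895128 + 3494548)*(Y(-1514, -650) + (-1074 - 1099)²) = (-2895128 + 3494548)*((-2138 - 2*(-650)) + (-1074 - 1099)²) = 599420*((-2138 + 1300) + (-2173)²) = 599420*(-838 + 4721929) = 599420*4721091 = 2829916367220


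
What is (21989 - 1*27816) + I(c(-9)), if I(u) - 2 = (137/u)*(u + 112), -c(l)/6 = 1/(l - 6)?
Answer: 32672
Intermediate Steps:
c(l) = -6/(-6 + l) (c(l) = -6/(l - 6) = -6/(-6 + l))
I(u) = 2 + 137*(112 + u)/u (I(u) = 2 + (137/u)*(u + 112) = 2 + (137/u)*(112 + u) = 2 + 137*(112 + u)/u)
(21989 - 1*27816) + I(c(-9)) = (21989 - 1*27816) + (139 + 15344/((-6/(-6 - 9)))) = (21989 - 27816) + (139 + 15344/((-6/(-15)))) = -5827 + (139 + 15344/((-6*(-1/15)))) = -5827 + (139 + 15344/(2/5)) = -5827 + (139 + 15344*(5/2)) = -5827 + (139 + 38360) = -5827 + 38499 = 32672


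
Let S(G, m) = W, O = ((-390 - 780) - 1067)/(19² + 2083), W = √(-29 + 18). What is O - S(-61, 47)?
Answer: -2237/2444 - I*√11 ≈ -0.9153 - 3.3166*I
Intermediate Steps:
W = I*√11 (W = √(-11) = I*√11 ≈ 3.3166*I)
O = -2237/2444 (O = (-1170 - 1067)/(361 + 2083) = -2237/2444 ≈ -0.91530)
S(G, m) = I*√11
O - S(-61, 47) = -2237/2444 - I*√11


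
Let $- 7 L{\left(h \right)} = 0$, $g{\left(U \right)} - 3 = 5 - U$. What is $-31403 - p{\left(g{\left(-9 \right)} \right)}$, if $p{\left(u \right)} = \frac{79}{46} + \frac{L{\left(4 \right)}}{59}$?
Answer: $- \frac{1444617}{46} \approx -31405.0$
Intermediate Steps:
$g{\left(U \right)} = 8 - U$ ($g{\left(U \right)} = 3 - \left(-5 + U\right) = 8 - U$)
$L{\left(h \right)} = 0$ ($L{\left(h \right)} = \left(- \frac{1}{7}\right) 0 = 0$)
$p{\left(u \right)} = \frac{79}{46}$ ($p{\left(u \right)} = \frac{79}{46} + \frac{0}{59} = 79 \cdot \frac{1}{46} + 0 \cdot \frac{1}{59} = \frac{79}{46} + 0 = \frac{79}{46}$)
$-31403 - p{\left(g{\left(-9 \right)} \right)} = -31403 - \frac{79}{46} = - \frac{1444617}{46}$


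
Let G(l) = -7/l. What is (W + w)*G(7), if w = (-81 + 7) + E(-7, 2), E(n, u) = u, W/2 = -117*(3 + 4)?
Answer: 1710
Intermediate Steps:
W = -1638 (W = 2*(-117*(3 + 4)) = 2*(-117*7) = 2*(-819) = -1638)
w = -72 (w = (-81 + 7) + 2 = -74 + 2 = -72)
(W + w)*G(7) = (-1638 - 72)*(-7/7) = -(-11970)/7 = -1710*(-1) = 1710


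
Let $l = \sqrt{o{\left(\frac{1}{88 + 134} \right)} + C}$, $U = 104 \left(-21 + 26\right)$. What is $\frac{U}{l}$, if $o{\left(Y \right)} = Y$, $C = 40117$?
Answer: $\frac{8 \sqrt{79085058}}{27403} \approx 2.5962$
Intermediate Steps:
$U = 520$ ($U = 104 \cdot 5 = 520$)
$l = \frac{5 \sqrt{79085058}}{222}$ ($l = \sqrt{\frac{1}{88 + 134} + 40117} = \sqrt{\frac{1}{222} + 40117} = \sqrt{\frac{8905975}{222}} = \frac{5 \sqrt{79085058}}{222} \approx 200.29$)
$\frac{U}{l} = \frac{520}{\frac{5}{222} \sqrt{79085058}} = 520 \frac{\sqrt{79085058}}{1781195} = \frac{8 \sqrt{79085058}}{27403}$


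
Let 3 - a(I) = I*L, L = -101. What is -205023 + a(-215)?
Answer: -226735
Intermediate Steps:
a(I) = 3 + 101*I (a(I) = 3 - I*(-101) = 3 - (-101)*I = 3 + 101*I)
-205023 + a(-215) = -205023 + (3 + 101*(-215)) = -205023 + (3 - 21715) = -205023 - 21712 = -226735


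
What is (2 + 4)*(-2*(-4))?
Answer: 48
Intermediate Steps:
(2 + 4)*(-2*(-4)) = 6*8 = 48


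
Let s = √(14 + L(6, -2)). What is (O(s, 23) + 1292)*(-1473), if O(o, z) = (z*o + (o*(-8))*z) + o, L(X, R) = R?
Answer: -1903116 + 471360*√3 ≈ -1.0867e+6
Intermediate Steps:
s = 2*√3 (s = √(14 - 2) = √12 = 2*√3 ≈ 3.4641)
O(o, z) = o - 7*o*z (O(o, z) = (o*z + (-8*o)*z) + o = (o*z - 8*o*z) + o = -7*o*z + o = o - 7*o*z)
(O(s, 23) + 1292)*(-1473) = ((2*√3)*(1 - 7*23) + 1292)*(-1473) = ((2*√3)*(1 - 161) + 1292)*(-1473) = ((2*√3)*(-160) + 1292)*(-1473) = (-320*√3 + 1292)*(-1473) = (1292 - 320*√3)*(-1473) = -1903116 + 471360*√3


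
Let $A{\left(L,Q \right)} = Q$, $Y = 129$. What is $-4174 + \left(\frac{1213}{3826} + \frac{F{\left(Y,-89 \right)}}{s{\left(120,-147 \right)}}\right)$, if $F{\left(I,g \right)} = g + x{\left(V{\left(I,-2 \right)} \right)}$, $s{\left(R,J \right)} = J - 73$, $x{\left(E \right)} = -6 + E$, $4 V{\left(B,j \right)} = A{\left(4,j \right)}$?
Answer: $- \frac{3512707037}{841720} \approx -4173.3$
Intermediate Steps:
$V{\left(B,j \right)} = \frac{j}{4}$
$s{\left(R,J \right)} = -73 + J$
$F{\left(I,g \right)} = - \frac{13}{2} + g$ ($F{\left(I,g \right)} = g + \left(-6 + \frac{1}{4} \left(-2\right)\right) = g - \frac{13}{2} = - \frac{13}{2} + g$)
$-4174 + \left(\frac{1213}{3826} + \frac{F{\left(Y,-89 \right)}}{s{\left(120,-147 \right)}}\right) = -4174 + \left(\frac{1213}{3826} + \frac{- \frac{13}{2} - 89}{-73 - 147}\right) = -4174 + \left(1213 \cdot \frac{1}{3826} - \frac{191}{2 \left(-220\right)}\right) = -4174 + \left(\frac{1213}{3826} - - \frac{191}{440}\right) = -4174 + \left(\frac{1213}{3826} + \frac{191}{440}\right) = -4174 + \frac{632243}{841720} = - \frac{3512707037}{841720}$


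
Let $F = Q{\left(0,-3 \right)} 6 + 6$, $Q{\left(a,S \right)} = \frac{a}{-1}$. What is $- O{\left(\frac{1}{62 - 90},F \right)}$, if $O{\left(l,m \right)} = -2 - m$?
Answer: $8$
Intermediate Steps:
$Q{\left(a,S \right)} = - a$ ($Q{\left(a,S \right)} = a \left(-1\right) = - a$)
$F = 6$ ($F = \left(-1\right) 0 \cdot 6 + 6 = 0 \cdot 6 + 6 = 0 + 6 = 6$)
$- O{\left(\frac{1}{62 - 90},F \right)} = - (-2 - 6) = \left(-1\right) \left(-8\right) = 8$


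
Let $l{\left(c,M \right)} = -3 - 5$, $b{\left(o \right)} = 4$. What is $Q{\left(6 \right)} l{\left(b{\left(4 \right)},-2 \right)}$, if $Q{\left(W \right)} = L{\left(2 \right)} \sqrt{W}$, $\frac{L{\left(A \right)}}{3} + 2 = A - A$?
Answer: $48 \sqrt{6} \approx 117.58$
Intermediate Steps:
$L{\left(A \right)} = -6$ ($L{\left(A \right)} = -6 + 3 \left(A - A\right) = -6 + 3 \cdot 0 = -6 + 0 = -6$)
$l{\left(c,M \right)} = -8$
$Q{\left(W \right)} = - 6 \sqrt{W}$
$Q{\left(6 \right)} l{\left(b{\left(4 \right)},-2 \right)} = - 6 \sqrt{6} \left(-8\right) = 48 \sqrt{6}$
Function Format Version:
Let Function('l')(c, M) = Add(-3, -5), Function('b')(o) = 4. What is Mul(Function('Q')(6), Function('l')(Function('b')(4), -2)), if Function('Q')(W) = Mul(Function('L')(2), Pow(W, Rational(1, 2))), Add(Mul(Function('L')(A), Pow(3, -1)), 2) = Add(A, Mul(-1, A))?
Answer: Mul(48, Pow(6, Rational(1, 2))) ≈ 117.58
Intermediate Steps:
Function('L')(A) = -6 (Function('L')(A) = Add(-6, Mul(3, Add(A, Mul(-1, A)))) = Add(-6, Mul(3, 0)) = Add(-6, 0) = -6)
Function('l')(c, M) = -8
Function('Q')(W) = Mul(-6, Pow(W, Rational(1, 2)))
Mul(Function('Q')(6), Function('l')(Function('b')(4), -2)) = Mul(Mul(-6, Pow(6, Rational(1, 2))), -8) = Mul(48, Pow(6, Rational(1, 2)))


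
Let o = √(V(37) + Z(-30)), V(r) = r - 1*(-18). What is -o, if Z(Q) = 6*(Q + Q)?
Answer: -I*√305 ≈ -17.464*I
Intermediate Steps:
V(r) = 18 + r (V(r) = r + 18 = 18 + r)
Z(Q) = 12*Q (Z(Q) = 6*(2*Q) = 12*Q)
o = I*√305 (o = √((18 + 37) + 12*(-30)) = √(55 - 360) = √(-305) = I*√305 ≈ 17.464*I)
-o = -I*√305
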